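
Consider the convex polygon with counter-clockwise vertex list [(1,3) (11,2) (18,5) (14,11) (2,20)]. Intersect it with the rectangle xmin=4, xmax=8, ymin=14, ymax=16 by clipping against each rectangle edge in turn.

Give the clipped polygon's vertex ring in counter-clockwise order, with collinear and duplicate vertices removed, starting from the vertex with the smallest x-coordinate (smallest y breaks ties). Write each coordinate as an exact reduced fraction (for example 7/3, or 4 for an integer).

Clipped polygon: [(4,14) (8,14) (8,31/2) (22/3,16) (4,16)]

1. After x ≥ 4: [(4,27/10) (11,2) (18,5) (14,11) (4,37/2)]
2. After x ≤ 8: [(4,27/10) (8,23/10) (8,31/2) (4,37/2)]
3. After y ≥ 14: [(4,14) (8,14) (8,31/2) (4,37/2)]
4. After y ≤ 16: [(4,16) (4,14) (8,14) (8,31/2) (22/3,16)]
5. Canonical ring: [(4,14) (8,14) (8,31/2) (22/3,16) (4,16)]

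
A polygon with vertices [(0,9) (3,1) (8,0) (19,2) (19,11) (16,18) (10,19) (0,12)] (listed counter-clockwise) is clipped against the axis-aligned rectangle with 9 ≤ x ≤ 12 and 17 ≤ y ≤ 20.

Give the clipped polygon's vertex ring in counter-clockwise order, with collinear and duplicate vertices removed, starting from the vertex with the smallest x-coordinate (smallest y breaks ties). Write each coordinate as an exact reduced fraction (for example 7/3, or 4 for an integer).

1. After x ≥ 9: [(9,2/11) (19,2) (19,11) (16,18) (10,19) (9,183/10)]
2. After x ≤ 12: [(9,2/11) (12,8/11) (12,56/3) (10,19) (9,183/10)]
3. After y ≥ 17: [(9,17) (12,17) (12,56/3) (10,19) (9,183/10)]
4. After y ≤ 20: [(9,17) (12,17) (12,56/3) (10,19) (9,183/10)]
5. Canonical ring: [(9,17) (12,17) (12,56/3) (10,19) (9,183/10)]

Clipped polygon: [(9,17) (12,17) (12,56/3) (10,19) (9,183/10)]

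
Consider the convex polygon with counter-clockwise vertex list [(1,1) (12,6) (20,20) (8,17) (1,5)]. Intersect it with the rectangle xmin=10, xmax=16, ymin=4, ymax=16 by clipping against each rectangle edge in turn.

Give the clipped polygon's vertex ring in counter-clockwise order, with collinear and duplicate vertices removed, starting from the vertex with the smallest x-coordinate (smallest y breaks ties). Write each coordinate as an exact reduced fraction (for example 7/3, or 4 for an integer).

Clipped polygon: [(10,56/11) (12,6) (16,13) (16,16) (10,16)]

1. After x ≥ 10: [(10,56/11) (12,6) (20,20) (10,35/2)]
2. After x ≤ 16: [(10,56/11) (12,6) (16,13) (16,19) (10,35/2)]
3. After y ≥ 4: [(10,56/11) (12,6) (16,13) (16,19) (10,35/2)]
4. After y ≤ 16: [(10,16) (10,56/11) (12,6) (16,13) (16,16)]
5. Canonical ring: [(10,56/11) (12,6) (16,13) (16,16) (10,16)]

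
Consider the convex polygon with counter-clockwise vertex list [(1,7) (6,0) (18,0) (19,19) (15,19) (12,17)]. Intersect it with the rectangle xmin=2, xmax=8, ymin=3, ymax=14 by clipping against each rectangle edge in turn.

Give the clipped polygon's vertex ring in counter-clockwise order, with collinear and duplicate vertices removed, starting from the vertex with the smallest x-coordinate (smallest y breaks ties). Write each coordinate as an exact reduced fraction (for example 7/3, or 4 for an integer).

Clipped polygon: [(2,28/5) (27/7,3) (8,3) (8,147/11) (2,87/11)]

1. After x ≥ 2: [(2,87/11) (2,28/5) (6,0) (18,0) (19,19) (15,19) (12,17)]
2. After x ≤ 8: [(8,147/11) (2,87/11) (2,28/5) (6,0) (8,0)]
3. After y ≥ 3: [(8,3) (8,147/11) (2,87/11) (2,28/5) (27/7,3)]
4. After y ≤ 14: [(8,3) (8,147/11) (2,87/11) (2,28/5) (27/7,3)]
5. Canonical ring: [(2,28/5) (27/7,3) (8,3) (8,147/11) (2,87/11)]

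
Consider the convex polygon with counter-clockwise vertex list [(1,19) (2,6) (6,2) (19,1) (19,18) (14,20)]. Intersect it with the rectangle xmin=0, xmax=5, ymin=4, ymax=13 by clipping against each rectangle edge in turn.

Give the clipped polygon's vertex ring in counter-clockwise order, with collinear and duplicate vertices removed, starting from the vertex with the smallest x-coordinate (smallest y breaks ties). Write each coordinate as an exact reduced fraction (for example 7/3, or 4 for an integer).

Clipped polygon: [(19/13,13) (2,6) (4,4) (5,4) (5,13)]

1. After x ≥ 0: [(1,19) (2,6) (6,2) (19,1) (19,18) (14,20)]
2. After x ≤ 5: [(5,251/13) (1,19) (2,6) (5,3)]
3. After y ≥ 4: [(5,4) (5,251/13) (1,19) (2,6) (4,4)]
4. After y ≤ 13: [(5,4) (5,13) (19/13,13) (2,6) (4,4)]
5. Canonical ring: [(19/13,13) (2,6) (4,4) (5,4) (5,13)]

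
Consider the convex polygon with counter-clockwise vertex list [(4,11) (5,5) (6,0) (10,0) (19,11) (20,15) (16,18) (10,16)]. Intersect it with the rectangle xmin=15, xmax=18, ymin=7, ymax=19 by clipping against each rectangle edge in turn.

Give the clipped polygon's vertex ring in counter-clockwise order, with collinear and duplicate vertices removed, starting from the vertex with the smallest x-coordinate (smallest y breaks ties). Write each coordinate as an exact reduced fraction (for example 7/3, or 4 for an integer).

1. After x ≥ 15: [(15,55/9) (19,11) (20,15) (16,18) (15,53/3)]
2. After x ≤ 18: [(15,55/9) (18,88/9) (18,33/2) (16,18) (15,53/3)]
3. After y ≥ 7: [(15,7) (173/11,7) (18,88/9) (18,33/2) (16,18) (15,53/3)]
4. After y ≤ 19: [(15,7) (173/11,7) (18,88/9) (18,33/2) (16,18) (15,53/3)]
5. Canonical ring: [(15,7) (173/11,7) (18,88/9) (18,33/2) (16,18) (15,53/3)]

Clipped polygon: [(15,7) (173/11,7) (18,88/9) (18,33/2) (16,18) (15,53/3)]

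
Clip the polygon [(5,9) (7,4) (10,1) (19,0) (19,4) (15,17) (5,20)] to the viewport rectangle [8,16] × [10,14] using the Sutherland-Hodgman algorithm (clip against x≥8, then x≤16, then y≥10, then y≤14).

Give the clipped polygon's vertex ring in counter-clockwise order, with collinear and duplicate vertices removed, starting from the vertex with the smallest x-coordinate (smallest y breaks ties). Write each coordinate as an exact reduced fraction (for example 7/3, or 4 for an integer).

1. After x ≥ 8: [(8,3) (10,1) (19,0) (19,4) (15,17) (8,191/10)]
2. After x ≤ 16: [(8,3) (10,1) (16,1/3) (16,55/4) (15,17) (8,191/10)]
3. After y ≥ 10: [(8,10) (16,10) (16,55/4) (15,17) (8,191/10)]
4. After y ≤ 14: [(8,14) (8,10) (16,10) (16,55/4) (207/13,14)]
5. Canonical ring: [(8,10) (16,10) (16,55/4) (207/13,14) (8,14)]

Clipped polygon: [(8,10) (16,10) (16,55/4) (207/13,14) (8,14)]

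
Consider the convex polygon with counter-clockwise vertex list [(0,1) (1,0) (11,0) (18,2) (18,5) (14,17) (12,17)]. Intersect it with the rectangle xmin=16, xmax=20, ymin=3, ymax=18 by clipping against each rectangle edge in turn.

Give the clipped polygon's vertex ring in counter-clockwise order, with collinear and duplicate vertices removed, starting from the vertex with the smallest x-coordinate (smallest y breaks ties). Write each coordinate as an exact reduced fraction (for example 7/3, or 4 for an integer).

1. After x ≥ 16: [(16,10/7) (18,2) (18,5) (16,11)]
2. After x ≤ 20: [(16,10/7) (18,2) (18,5) (16,11)]
3. After y ≥ 3: [(16,3) (18,3) (18,5) (16,11)]
4. After y ≤ 18: [(16,3) (18,3) (18,5) (16,11)]
5. Canonical ring: [(16,3) (18,3) (18,5) (16,11)]

Clipped polygon: [(16,3) (18,3) (18,5) (16,11)]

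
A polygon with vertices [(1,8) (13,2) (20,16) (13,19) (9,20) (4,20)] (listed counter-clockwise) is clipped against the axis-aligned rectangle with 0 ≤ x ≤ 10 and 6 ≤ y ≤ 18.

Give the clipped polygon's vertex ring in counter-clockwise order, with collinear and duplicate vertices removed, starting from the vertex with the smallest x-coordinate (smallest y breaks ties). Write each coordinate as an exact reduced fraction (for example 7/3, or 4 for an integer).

1. After x ≥ 0: [(1,8) (13,2) (20,16) (13,19) (9,20) (4,20)]
2. After x ≤ 10: [(1,8) (10,7/2) (10,79/4) (9,20) (4,20)]
3. After y ≥ 6: [(1,8) (5,6) (10,6) (10,79/4) (9,20) (4,20)]
4. After y ≤ 18: [(7/2,18) (1,8) (5,6) (10,6) (10,18)]
5. Canonical ring: [(1,8) (5,6) (10,6) (10,18) (7/2,18)]

Clipped polygon: [(1,8) (5,6) (10,6) (10,18) (7/2,18)]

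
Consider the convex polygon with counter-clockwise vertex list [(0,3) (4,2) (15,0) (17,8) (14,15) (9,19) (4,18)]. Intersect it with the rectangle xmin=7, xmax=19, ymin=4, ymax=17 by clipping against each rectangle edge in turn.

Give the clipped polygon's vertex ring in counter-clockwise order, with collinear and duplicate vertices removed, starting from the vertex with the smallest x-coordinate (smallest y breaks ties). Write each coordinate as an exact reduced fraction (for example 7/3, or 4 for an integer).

Clipped polygon: [(7,4) (16,4) (17,8) (14,15) (23/2,17) (7,17)]

1. After x ≥ 7: [(7,16/11) (15,0) (17,8) (14,15) (9,19) (7,93/5)]
2. After x ≤ 19: [(7,16/11) (15,0) (17,8) (14,15) (9,19) (7,93/5)]
3. After y ≥ 4: [(7,4) (16,4) (17,8) (14,15) (9,19) (7,93/5)]
4. After y ≤ 17: [(7,17) (7,4) (16,4) (17,8) (14,15) (23/2,17)]
5. Canonical ring: [(7,4) (16,4) (17,8) (14,15) (23/2,17) (7,17)]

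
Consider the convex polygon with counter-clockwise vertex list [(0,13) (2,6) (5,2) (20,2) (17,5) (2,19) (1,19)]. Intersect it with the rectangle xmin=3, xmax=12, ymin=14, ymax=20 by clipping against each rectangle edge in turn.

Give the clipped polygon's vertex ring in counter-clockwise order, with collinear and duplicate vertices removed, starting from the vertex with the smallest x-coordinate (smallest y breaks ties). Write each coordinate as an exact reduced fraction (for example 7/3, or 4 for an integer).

1. After x ≥ 3: [(3,14/3) (5,2) (20,2) (17,5) (3,271/15)]
2. After x ≤ 12: [(3,14/3) (5,2) (12,2) (12,29/3) (3,271/15)]
3. After y ≥ 14: [(3,14) (103/14,14) (3,271/15)]
4. After y ≤ 20: [(3,14) (103/14,14) (3,271/15)]
5. Canonical ring: [(3,14) (103/14,14) (3,271/15)]

Clipped polygon: [(3,14) (103/14,14) (3,271/15)]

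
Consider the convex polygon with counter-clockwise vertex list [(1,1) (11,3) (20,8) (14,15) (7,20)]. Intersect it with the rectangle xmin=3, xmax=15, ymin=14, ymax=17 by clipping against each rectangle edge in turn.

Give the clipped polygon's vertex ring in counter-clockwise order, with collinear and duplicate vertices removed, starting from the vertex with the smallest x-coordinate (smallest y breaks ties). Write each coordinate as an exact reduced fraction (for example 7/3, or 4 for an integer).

Clipped polygon: [(97/19,14) (104/7,14) (14,15) (56/5,17) (115/19,17)]

1. After x ≥ 3: [(3,22/3) (3,7/5) (11,3) (20,8) (14,15) (7,20)]
2. After x ≤ 15: [(3,22/3) (3,7/5) (11,3) (15,47/9) (15,83/6) (14,15) (7,20)]
3. After y ≥ 14: [(97/19,14) (104/7,14) (14,15) (7,20)]
4. After y ≤ 17: [(115/19,17) (97/19,14) (104/7,14) (14,15) (56/5,17)]
5. Canonical ring: [(97/19,14) (104/7,14) (14,15) (56/5,17) (115/19,17)]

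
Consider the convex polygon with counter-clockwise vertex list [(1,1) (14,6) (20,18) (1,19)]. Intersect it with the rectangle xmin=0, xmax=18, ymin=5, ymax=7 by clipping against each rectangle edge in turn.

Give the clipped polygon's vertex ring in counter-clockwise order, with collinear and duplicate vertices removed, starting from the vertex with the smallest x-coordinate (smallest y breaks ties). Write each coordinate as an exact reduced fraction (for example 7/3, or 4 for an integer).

1. After x ≥ 0: [(1,1) (14,6) (20,18) (1,19)]
2. After x ≤ 18: [(1,1) (14,6) (18,14) (18,344/19) (1,19)]
3. After y ≥ 5: [(1,5) (57/5,5) (14,6) (18,14) (18,344/19) (1,19)]
4. After y ≤ 7: [(1,7) (1,5) (57/5,5) (14,6) (29/2,7)]
5. Canonical ring: [(1,5) (57/5,5) (14,6) (29/2,7) (1,7)]

Clipped polygon: [(1,5) (57/5,5) (14,6) (29/2,7) (1,7)]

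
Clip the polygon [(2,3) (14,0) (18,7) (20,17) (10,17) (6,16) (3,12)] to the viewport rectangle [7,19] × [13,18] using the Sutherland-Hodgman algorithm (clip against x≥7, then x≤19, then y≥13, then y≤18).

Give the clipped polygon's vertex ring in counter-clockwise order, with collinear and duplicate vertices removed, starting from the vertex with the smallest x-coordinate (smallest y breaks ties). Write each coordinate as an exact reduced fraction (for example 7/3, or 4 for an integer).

1. After x ≥ 7: [(7,7/4) (14,0) (18,7) (20,17) (10,17) (7,65/4)]
2. After x ≤ 19: [(7,7/4) (14,0) (18,7) (19,12) (19,17) (10,17) (7,65/4)]
3. After y ≥ 13: [(7,13) (19,13) (19,17) (10,17) (7,65/4)]
4. After y ≤ 18: [(7,13) (19,13) (19,17) (10,17) (7,65/4)]
5. Canonical ring: [(7,13) (19,13) (19,17) (10,17) (7,65/4)]

Clipped polygon: [(7,13) (19,13) (19,17) (10,17) (7,65/4)]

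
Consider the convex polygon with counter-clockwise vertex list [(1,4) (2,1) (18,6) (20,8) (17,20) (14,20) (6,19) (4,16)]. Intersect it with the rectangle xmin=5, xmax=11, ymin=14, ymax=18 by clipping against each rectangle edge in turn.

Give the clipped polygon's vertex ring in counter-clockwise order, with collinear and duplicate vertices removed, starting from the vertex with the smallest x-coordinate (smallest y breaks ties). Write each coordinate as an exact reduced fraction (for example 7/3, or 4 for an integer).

1. After x ≥ 5: [(5,31/16) (18,6) (20,8) (17,20) (14,20) (6,19) (5,35/2)]
2. After x ≤ 11: [(5,31/16) (11,61/16) (11,157/8) (6,19) (5,35/2)]
3. After y ≥ 14: [(5,14) (11,14) (11,157/8) (6,19) (5,35/2)]
4. After y ≤ 18: [(5,14) (11,14) (11,18) (16/3,18) (5,35/2)]
5. Canonical ring: [(5,14) (11,14) (11,18) (16/3,18) (5,35/2)]

Clipped polygon: [(5,14) (11,14) (11,18) (16/3,18) (5,35/2)]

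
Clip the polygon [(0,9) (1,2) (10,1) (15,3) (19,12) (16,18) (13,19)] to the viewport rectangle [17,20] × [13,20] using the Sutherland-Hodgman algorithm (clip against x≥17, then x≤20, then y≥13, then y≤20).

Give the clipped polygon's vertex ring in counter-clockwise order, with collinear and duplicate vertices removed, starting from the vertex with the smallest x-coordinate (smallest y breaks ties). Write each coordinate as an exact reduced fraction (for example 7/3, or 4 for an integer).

1. After x ≥ 17: [(17,15/2) (19,12) (17,16)]
2. After x ≤ 20: [(17,15/2) (19,12) (17,16)]
3. After y ≥ 13: [(17,13) (37/2,13) (17,16)]
4. After y ≤ 20: [(17,13) (37/2,13) (17,16)]
5. Canonical ring: [(17,13) (37/2,13) (17,16)]

Clipped polygon: [(17,13) (37/2,13) (17,16)]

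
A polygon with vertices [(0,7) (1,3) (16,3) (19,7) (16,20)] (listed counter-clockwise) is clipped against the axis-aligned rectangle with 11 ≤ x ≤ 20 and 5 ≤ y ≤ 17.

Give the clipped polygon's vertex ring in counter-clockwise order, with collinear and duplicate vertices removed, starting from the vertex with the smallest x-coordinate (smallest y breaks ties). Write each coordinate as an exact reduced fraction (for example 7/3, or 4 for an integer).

1. After x ≥ 11: [(11,255/16) (11,3) (16,3) (19,7) (16,20)]
2. After x ≤ 20: [(11,255/16) (11,3) (16,3) (19,7) (16,20)]
3. After y ≥ 5: [(11,255/16) (11,5) (35/2,5) (19,7) (16,20)]
4. After y ≤ 17: [(160/13,17) (11,255/16) (11,5) (35/2,5) (19,7) (217/13,17)]
5. Canonical ring: [(11,5) (35/2,5) (19,7) (217/13,17) (160/13,17) (11,255/16)]

Clipped polygon: [(11,5) (35/2,5) (19,7) (217/13,17) (160/13,17) (11,255/16)]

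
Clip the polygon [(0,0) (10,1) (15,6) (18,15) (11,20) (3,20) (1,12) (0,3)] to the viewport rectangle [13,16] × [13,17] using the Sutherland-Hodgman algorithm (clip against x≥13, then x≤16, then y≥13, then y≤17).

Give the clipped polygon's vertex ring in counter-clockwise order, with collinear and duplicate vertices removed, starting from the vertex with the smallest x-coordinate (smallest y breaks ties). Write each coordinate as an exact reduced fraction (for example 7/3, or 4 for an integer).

Clipped polygon: [(13,13) (16,13) (16,115/7) (76/5,17) (13,17)]

1. After x ≥ 13: [(13,4) (15,6) (18,15) (13,130/7)]
2. After x ≤ 16: [(13,4) (15,6) (16,9) (16,115/7) (13,130/7)]
3. After y ≥ 13: [(13,13) (16,13) (16,115/7) (13,130/7)]
4. After y ≤ 17: [(13,17) (13,13) (16,13) (16,115/7) (76/5,17)]
5. Canonical ring: [(13,13) (16,13) (16,115/7) (76/5,17) (13,17)]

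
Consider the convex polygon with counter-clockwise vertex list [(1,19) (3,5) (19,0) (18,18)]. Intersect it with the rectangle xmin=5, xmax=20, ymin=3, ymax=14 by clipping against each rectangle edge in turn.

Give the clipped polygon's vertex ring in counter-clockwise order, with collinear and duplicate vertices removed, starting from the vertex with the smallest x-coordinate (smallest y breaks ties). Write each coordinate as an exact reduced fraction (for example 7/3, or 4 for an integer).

Clipped polygon: [(5,35/8) (47/5,3) (113/6,3) (164/9,14) (5,14)]

1. After x ≥ 5: [(5,319/17) (5,35/8) (19,0) (18,18)]
2. After x ≤ 20: [(5,319/17) (5,35/8) (19,0) (18,18)]
3. After y ≥ 3: [(5,319/17) (5,35/8) (47/5,3) (113/6,3) (18,18)]
4. After y ≤ 14: [(5,14) (5,35/8) (47/5,3) (113/6,3) (164/9,14)]
5. Canonical ring: [(5,35/8) (47/5,3) (113/6,3) (164/9,14) (5,14)]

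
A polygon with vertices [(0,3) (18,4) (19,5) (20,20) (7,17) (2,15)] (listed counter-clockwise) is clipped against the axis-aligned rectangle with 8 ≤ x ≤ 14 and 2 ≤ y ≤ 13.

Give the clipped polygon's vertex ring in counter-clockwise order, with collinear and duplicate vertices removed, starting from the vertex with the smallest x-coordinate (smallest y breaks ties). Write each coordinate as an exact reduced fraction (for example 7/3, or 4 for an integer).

Clipped polygon: [(8,31/9) (14,34/9) (14,13) (8,13)]

1. After x ≥ 8: [(8,31/9) (18,4) (19,5) (20,20) (8,224/13)]
2. After x ≤ 14: [(8,31/9) (14,34/9) (14,242/13) (8,224/13)]
3. After y ≥ 2: [(8,31/9) (14,34/9) (14,242/13) (8,224/13)]
4. After y ≤ 13: [(8,13) (8,31/9) (14,34/9) (14,13)]
5. Canonical ring: [(8,31/9) (14,34/9) (14,13) (8,13)]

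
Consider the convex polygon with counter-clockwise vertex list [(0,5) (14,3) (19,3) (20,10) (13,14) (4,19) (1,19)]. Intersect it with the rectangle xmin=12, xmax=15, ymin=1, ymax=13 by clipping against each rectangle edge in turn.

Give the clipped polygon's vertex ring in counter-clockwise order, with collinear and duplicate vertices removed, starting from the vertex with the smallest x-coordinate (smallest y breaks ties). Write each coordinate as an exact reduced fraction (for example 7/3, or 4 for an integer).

Clipped polygon: [(12,23/7) (14,3) (15,3) (15,90/7) (59/4,13) (12,13)]

1. After x ≥ 12: [(12,23/7) (14,3) (19,3) (20,10) (13,14) (12,131/9)]
2. After x ≤ 15: [(12,23/7) (14,3) (15,3) (15,90/7) (13,14) (12,131/9)]
3. After y ≥ 1: [(12,23/7) (14,3) (15,3) (15,90/7) (13,14) (12,131/9)]
4. After y ≤ 13: [(12,13) (12,23/7) (14,3) (15,3) (15,90/7) (59/4,13)]
5. Canonical ring: [(12,23/7) (14,3) (15,3) (15,90/7) (59/4,13) (12,13)]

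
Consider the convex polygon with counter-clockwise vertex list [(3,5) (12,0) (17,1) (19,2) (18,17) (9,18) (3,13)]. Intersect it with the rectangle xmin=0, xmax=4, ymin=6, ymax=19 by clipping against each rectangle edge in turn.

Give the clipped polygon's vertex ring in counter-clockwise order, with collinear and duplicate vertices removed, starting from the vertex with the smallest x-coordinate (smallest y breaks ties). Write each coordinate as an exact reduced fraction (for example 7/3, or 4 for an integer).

Clipped polygon: [(3,6) (4,6) (4,83/6) (3,13)]

1. After x ≥ 0: [(3,5) (12,0) (17,1) (19,2) (18,17) (9,18) (3,13)]
2. After x ≤ 4: [(3,5) (4,40/9) (4,83/6) (3,13)]
3. After y ≥ 6: [(3,6) (4,6) (4,83/6) (3,13)]
4. After y ≤ 19: [(3,6) (4,6) (4,83/6) (3,13)]
5. Canonical ring: [(3,6) (4,6) (4,83/6) (3,13)]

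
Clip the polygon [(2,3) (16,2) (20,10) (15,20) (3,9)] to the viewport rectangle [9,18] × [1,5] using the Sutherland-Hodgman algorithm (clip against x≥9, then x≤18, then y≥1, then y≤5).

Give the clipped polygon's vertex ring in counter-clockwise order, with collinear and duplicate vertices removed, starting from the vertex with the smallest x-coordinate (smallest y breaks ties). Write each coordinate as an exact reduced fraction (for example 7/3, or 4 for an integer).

Clipped polygon: [(9,5/2) (16,2) (35/2,5) (9,5)]

1. After x ≥ 9: [(9,5/2) (16,2) (20,10) (15,20) (9,29/2)]
2. After x ≤ 18: [(9,5/2) (16,2) (18,6) (18,14) (15,20) (9,29/2)]
3. After y ≥ 1: [(9,5/2) (16,2) (18,6) (18,14) (15,20) (9,29/2)]
4. After y ≤ 5: [(9,5) (9,5/2) (16,2) (35/2,5)]
5. Canonical ring: [(9,5/2) (16,2) (35/2,5) (9,5)]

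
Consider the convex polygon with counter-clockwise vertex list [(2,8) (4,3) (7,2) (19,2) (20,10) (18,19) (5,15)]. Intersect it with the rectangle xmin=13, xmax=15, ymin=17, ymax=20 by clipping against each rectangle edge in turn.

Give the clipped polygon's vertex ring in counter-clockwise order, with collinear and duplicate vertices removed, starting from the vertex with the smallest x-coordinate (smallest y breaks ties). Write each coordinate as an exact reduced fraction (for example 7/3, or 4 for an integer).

1. After x ≥ 13: [(13,2) (19,2) (20,10) (18,19) (13,227/13)]
2. After x ≤ 15: [(13,2) (15,2) (15,235/13) (13,227/13)]
3. After y ≥ 17: [(13,17) (15,17) (15,235/13) (13,227/13)]
4. After y ≤ 20: [(13,17) (15,17) (15,235/13) (13,227/13)]
5. Canonical ring: [(13,17) (15,17) (15,235/13) (13,227/13)]

Clipped polygon: [(13,17) (15,17) (15,235/13) (13,227/13)]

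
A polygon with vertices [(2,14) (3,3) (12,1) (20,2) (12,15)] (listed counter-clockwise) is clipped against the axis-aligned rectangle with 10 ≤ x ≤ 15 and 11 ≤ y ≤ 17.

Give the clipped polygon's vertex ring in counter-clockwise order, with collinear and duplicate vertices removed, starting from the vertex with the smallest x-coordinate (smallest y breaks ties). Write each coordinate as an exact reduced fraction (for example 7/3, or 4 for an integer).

1. After x ≥ 10: [(10,74/5) (10,13/9) (12,1) (20,2) (12,15)]
2. After x ≤ 15: [(10,74/5) (10,13/9) (12,1) (15,11/8) (15,81/8) (12,15)]
3. After y ≥ 11: [(10,74/5) (10,11) (188/13,11) (12,15)]
4. After y ≤ 17: [(10,74/5) (10,11) (188/13,11) (12,15)]
5. Canonical ring: [(10,11) (188/13,11) (12,15) (10,74/5)]

Clipped polygon: [(10,11) (188/13,11) (12,15) (10,74/5)]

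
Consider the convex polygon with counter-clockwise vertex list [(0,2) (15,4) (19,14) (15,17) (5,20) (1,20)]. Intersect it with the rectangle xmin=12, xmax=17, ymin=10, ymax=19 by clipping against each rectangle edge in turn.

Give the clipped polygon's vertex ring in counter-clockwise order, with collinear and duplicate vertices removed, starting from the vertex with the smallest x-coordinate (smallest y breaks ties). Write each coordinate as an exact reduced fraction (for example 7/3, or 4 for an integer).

Clipped polygon: [(12,10) (17,10) (17,31/2) (15,17) (12,179/10)]

1. After x ≥ 12: [(12,18/5) (15,4) (19,14) (15,17) (12,179/10)]
2. After x ≤ 17: [(12,18/5) (15,4) (17,9) (17,31/2) (15,17) (12,179/10)]
3. After y ≥ 10: [(12,10) (17,10) (17,31/2) (15,17) (12,179/10)]
4. After y ≤ 19: [(12,10) (17,10) (17,31/2) (15,17) (12,179/10)]
5. Canonical ring: [(12,10) (17,10) (17,31/2) (15,17) (12,179/10)]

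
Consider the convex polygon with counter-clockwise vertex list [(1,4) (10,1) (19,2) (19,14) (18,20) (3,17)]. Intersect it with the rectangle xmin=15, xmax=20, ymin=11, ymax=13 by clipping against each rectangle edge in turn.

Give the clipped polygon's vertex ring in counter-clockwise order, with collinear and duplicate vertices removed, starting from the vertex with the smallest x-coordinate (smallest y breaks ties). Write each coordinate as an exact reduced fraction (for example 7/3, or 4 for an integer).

1. After x ≥ 15: [(15,14/9) (19,2) (19,14) (18,20) (15,97/5)]
2. After x ≤ 20: [(15,14/9) (19,2) (19,14) (18,20) (15,97/5)]
3. After y ≥ 11: [(15,11) (19,11) (19,14) (18,20) (15,97/5)]
4. After y ≤ 13: [(15,13) (15,11) (19,11) (19,13)]
5. Canonical ring: [(15,11) (19,11) (19,13) (15,13)]

Clipped polygon: [(15,11) (19,11) (19,13) (15,13)]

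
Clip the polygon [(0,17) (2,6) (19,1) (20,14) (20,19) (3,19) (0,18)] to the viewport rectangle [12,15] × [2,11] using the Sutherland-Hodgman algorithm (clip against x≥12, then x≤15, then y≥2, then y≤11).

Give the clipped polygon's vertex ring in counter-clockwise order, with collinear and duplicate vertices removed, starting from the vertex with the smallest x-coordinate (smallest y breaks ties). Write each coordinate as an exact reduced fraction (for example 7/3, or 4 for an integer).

Clipped polygon: [(12,52/17) (15,37/17) (15,11) (12,11)]

1. After x ≥ 12: [(12,52/17) (19,1) (20,14) (20,19) (12,19)]
2. After x ≤ 15: [(12,52/17) (15,37/17) (15,19) (12,19)]
3. After y ≥ 2: [(12,52/17) (15,37/17) (15,19) (12,19)]
4. After y ≤ 11: [(12,11) (12,52/17) (15,37/17) (15,11)]
5. Canonical ring: [(12,52/17) (15,37/17) (15,11) (12,11)]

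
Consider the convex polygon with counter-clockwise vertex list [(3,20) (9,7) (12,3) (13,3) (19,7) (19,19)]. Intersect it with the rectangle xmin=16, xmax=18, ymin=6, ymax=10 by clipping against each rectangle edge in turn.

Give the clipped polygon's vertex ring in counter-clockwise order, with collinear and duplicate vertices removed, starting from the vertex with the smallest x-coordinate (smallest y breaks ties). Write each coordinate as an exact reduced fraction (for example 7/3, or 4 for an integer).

Clipped polygon: [(16,6) (35/2,6) (18,19/3) (18,10) (16,10)]

1. After x ≥ 16: [(16,307/16) (16,5) (19,7) (19,19)]
2. After x ≤ 18: [(18,305/16) (16,307/16) (16,5) (18,19/3)]
3. After y ≥ 6: [(18,305/16) (16,307/16) (16,6) (35/2,6) (18,19/3)]
4. After y ≤ 10: [(18,10) (16,10) (16,6) (35/2,6) (18,19/3)]
5. Canonical ring: [(16,6) (35/2,6) (18,19/3) (18,10) (16,10)]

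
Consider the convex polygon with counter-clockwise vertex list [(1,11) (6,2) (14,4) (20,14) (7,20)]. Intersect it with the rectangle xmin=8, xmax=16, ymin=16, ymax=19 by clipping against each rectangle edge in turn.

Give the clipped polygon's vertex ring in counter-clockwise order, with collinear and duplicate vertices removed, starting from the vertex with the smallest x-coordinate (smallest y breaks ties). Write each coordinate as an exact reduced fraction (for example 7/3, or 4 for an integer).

1. After x ≥ 8: [(8,5/2) (14,4) (20,14) (8,254/13)]
2. After x ≤ 16: [(8,5/2) (14,4) (16,22/3) (16,206/13) (8,254/13)]
3. After y ≥ 16: [(8,16) (47/3,16) (8,254/13)]
4. After y ≤ 19: [(8,19) (8,16) (47/3,16) (55/6,19)]
5. Canonical ring: [(8,16) (47/3,16) (55/6,19) (8,19)]

Clipped polygon: [(8,16) (47/3,16) (55/6,19) (8,19)]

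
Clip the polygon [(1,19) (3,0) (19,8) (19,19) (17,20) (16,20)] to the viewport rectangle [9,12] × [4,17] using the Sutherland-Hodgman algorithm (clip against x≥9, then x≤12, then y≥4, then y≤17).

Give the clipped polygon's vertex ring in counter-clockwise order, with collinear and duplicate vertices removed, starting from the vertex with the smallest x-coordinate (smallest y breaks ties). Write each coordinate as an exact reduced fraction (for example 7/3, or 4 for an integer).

1. After x ≥ 9: [(9,293/15) (9,3) (19,8) (19,19) (17,20) (16,20)]
2. After x ≤ 12: [(12,296/15) (9,293/15) (9,3) (12,9/2)]
3. After y ≥ 4: [(12,296/15) (9,293/15) (9,4) (11,4) (12,9/2)]
4. After y ≤ 17: [(12,17) (9,17) (9,4) (11,4) (12,9/2)]
5. Canonical ring: [(9,4) (11,4) (12,9/2) (12,17) (9,17)]

Clipped polygon: [(9,4) (11,4) (12,9/2) (12,17) (9,17)]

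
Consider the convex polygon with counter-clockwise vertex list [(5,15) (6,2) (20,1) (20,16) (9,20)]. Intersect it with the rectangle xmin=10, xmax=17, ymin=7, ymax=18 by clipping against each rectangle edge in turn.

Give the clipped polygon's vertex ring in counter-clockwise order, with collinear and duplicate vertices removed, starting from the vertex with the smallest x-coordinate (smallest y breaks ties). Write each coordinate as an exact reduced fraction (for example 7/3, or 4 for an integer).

1. After x ≥ 10: [(10,12/7) (20,1) (20,16) (10,216/11)]
2. After x ≤ 17: [(10,12/7) (17,17/14) (17,188/11) (10,216/11)]
3. After y ≥ 7: [(10,7) (17,7) (17,188/11) (10,216/11)]
4. After y ≤ 18: [(10,18) (10,7) (17,7) (17,188/11) (29/2,18)]
5. Canonical ring: [(10,7) (17,7) (17,188/11) (29/2,18) (10,18)]

Clipped polygon: [(10,7) (17,7) (17,188/11) (29/2,18) (10,18)]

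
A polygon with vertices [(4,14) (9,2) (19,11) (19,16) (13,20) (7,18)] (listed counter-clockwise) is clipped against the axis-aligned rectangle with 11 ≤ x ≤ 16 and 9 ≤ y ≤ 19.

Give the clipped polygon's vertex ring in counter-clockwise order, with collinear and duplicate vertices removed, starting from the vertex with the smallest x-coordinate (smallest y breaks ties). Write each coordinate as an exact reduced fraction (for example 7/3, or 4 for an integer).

Clipped polygon: [(11,9) (16,9) (16,18) (29/2,19) (11,19)]

1. After x ≥ 11: [(11,19/5) (19,11) (19,16) (13,20) (11,58/3)]
2. After x ≤ 16: [(11,19/5) (16,83/10) (16,18) (13,20) (11,58/3)]
3. After y ≥ 9: [(11,9) (16,9) (16,18) (13,20) (11,58/3)]
4. After y ≤ 19: [(11,19) (11,9) (16,9) (16,18) (29/2,19)]
5. Canonical ring: [(11,9) (16,9) (16,18) (29/2,19) (11,19)]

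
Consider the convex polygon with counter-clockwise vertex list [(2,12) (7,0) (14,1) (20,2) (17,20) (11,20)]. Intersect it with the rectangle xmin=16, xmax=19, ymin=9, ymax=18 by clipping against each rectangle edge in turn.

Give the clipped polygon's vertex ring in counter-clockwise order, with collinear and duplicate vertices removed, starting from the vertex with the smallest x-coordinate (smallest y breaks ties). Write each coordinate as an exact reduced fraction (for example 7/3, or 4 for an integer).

Clipped polygon: [(16,9) (113/6,9) (52/3,18) (16,18)]

1. After x ≥ 16: [(16,4/3) (20,2) (17,20) (16,20)]
2. After x ≤ 19: [(16,4/3) (19,11/6) (19,8) (17,20) (16,20)]
3. After y ≥ 9: [(16,9) (113/6,9) (17,20) (16,20)]
4. After y ≤ 18: [(16,18) (16,9) (113/6,9) (52/3,18)]
5. Canonical ring: [(16,9) (113/6,9) (52/3,18) (16,18)]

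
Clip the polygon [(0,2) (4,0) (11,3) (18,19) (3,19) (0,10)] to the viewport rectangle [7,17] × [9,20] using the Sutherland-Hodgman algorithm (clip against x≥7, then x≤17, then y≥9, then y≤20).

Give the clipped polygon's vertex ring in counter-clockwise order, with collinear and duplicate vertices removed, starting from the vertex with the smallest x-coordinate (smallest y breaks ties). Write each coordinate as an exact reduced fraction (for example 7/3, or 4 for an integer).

Clipped polygon: [(7,9) (109/8,9) (17,117/7) (17,19) (7,19)]

1. After x ≥ 7: [(7,9/7) (11,3) (18,19) (7,19)]
2. After x ≤ 17: [(7,9/7) (11,3) (17,117/7) (17,19) (7,19)]
3. After y ≥ 9: [(7,9) (109/8,9) (17,117/7) (17,19) (7,19)]
4. After y ≤ 20: [(7,9) (109/8,9) (17,117/7) (17,19) (7,19)]
5. Canonical ring: [(7,9) (109/8,9) (17,117/7) (17,19) (7,19)]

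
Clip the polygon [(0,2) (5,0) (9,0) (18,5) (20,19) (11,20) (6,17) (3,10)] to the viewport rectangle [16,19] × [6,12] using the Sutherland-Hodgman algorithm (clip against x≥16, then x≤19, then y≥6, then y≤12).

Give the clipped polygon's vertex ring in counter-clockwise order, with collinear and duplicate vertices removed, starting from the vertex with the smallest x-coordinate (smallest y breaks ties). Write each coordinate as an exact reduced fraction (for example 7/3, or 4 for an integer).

Clipped polygon: [(16,6) (127/7,6) (19,12) (16,12)]

1. After x ≥ 16: [(16,35/9) (18,5) (20,19) (16,175/9)]
2. After x ≤ 19: [(16,35/9) (18,5) (19,12) (19,172/9) (16,175/9)]
3. After y ≥ 6: [(16,6) (127/7,6) (19,12) (19,172/9) (16,175/9)]
4. After y ≤ 12: [(16,12) (16,6) (127/7,6) (19,12) (19,12)]
5. Canonical ring: [(16,6) (127/7,6) (19,12) (16,12)]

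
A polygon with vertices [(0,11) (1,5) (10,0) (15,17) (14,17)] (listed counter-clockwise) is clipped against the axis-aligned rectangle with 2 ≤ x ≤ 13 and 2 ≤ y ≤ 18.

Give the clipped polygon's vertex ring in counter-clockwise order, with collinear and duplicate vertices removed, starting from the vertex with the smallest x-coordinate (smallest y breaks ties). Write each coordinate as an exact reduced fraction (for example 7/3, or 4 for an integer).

1. After x ≥ 2: [(2,83/7) (2,40/9) (10,0) (15,17) (14,17)]
2. After x ≤ 13: [(13,116/7) (2,83/7) (2,40/9) (10,0) (13,51/5)]
3. After y ≥ 2: [(13,116/7) (2,83/7) (2,40/9) (32/5,2) (180/17,2) (13,51/5)]
4. After y ≤ 18: [(13,116/7) (2,83/7) (2,40/9) (32/5,2) (180/17,2) (13,51/5)]
5. Canonical ring: [(2,40/9) (32/5,2) (180/17,2) (13,51/5) (13,116/7) (2,83/7)]

Clipped polygon: [(2,40/9) (32/5,2) (180/17,2) (13,51/5) (13,116/7) (2,83/7)]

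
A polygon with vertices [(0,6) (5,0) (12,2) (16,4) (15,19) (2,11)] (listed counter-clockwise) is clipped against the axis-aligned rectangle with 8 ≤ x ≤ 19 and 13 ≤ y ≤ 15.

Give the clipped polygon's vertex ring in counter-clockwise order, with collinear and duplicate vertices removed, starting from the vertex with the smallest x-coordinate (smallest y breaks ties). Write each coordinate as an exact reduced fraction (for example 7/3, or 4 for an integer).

1. After x ≥ 8: [(8,6/7) (12,2) (16,4) (15,19) (8,191/13)]
2. After x ≤ 19: [(8,6/7) (12,2) (16,4) (15,19) (8,191/13)]
3. After y ≥ 13: [(8,13) (77/5,13) (15,19) (8,191/13)]
4. After y ≤ 15: [(8,13) (77/5,13) (229/15,15) (17/2,15) (8,191/13)]
5. Canonical ring: [(8,13) (77/5,13) (229/15,15) (17/2,15) (8,191/13)]

Clipped polygon: [(8,13) (77/5,13) (229/15,15) (17/2,15) (8,191/13)]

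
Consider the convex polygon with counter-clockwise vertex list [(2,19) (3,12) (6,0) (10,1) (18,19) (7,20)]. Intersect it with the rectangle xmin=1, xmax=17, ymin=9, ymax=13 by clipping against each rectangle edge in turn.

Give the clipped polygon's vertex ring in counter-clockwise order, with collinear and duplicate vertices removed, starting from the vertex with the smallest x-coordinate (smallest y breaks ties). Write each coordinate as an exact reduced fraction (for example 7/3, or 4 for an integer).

Clipped polygon: [(20/7,13) (3,12) (15/4,9) (122/9,9) (46/3,13)]

1. After x ≥ 1: [(2,19) (3,12) (6,0) (10,1) (18,19) (7,20)]
2. After x ≤ 17: [(2,19) (3,12) (6,0) (10,1) (17,67/4) (17,210/11) (7,20)]
3. After y ≥ 9: [(2,19) (3,12) (15/4,9) (122/9,9) (17,67/4) (17,210/11) (7,20)]
4. After y ≤ 13: [(20/7,13) (3,12) (15/4,9) (122/9,9) (46/3,13)]
5. Canonical ring: [(20/7,13) (3,12) (15/4,9) (122/9,9) (46/3,13)]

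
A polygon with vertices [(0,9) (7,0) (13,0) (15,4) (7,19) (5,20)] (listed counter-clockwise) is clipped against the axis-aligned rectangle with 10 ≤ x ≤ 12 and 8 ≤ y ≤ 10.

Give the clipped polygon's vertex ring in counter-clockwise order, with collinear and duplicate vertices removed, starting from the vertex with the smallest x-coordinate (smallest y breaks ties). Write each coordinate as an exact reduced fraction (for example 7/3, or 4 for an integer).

Clipped polygon: [(10,8) (12,8) (12,77/8) (59/5,10) (10,10)]

1. After x ≥ 10: [(10,0) (13,0) (15,4) (10,107/8)]
2. After x ≤ 12: [(10,0) (12,0) (12,77/8) (10,107/8)]
3. After y ≥ 8: [(10,8) (12,8) (12,77/8) (10,107/8)]
4. After y ≤ 10: [(10,10) (10,8) (12,8) (12,77/8) (59/5,10)]
5. Canonical ring: [(10,8) (12,8) (12,77/8) (59/5,10) (10,10)]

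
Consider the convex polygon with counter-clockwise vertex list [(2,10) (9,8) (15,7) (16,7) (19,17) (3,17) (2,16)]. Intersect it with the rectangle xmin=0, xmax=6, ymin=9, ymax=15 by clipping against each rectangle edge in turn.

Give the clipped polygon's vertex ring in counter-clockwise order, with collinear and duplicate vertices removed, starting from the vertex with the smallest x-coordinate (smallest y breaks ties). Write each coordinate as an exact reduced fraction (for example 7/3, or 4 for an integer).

Clipped polygon: [(2,10) (11/2,9) (6,9) (6,15) (2,15)]

1. After x ≥ 0: [(2,10) (9,8) (15,7) (16,7) (19,17) (3,17) (2,16)]
2. After x ≤ 6: [(2,10) (6,62/7) (6,17) (3,17) (2,16)]
3. After y ≥ 9: [(2,10) (11/2,9) (6,9) (6,17) (3,17) (2,16)]
4. After y ≤ 15: [(2,15) (2,10) (11/2,9) (6,9) (6,15)]
5. Canonical ring: [(2,10) (11/2,9) (6,9) (6,15) (2,15)]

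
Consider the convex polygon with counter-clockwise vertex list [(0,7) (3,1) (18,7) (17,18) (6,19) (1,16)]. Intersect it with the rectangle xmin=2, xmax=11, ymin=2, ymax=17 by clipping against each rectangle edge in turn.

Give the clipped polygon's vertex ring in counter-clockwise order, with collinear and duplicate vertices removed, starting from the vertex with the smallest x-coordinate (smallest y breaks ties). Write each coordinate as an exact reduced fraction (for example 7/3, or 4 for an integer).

1. After x ≥ 2: [(2,3) (3,1) (18,7) (17,18) (6,19) (2,83/5)]
2. After x ≤ 11: [(2,3) (3,1) (11,21/5) (11,204/11) (6,19) (2,83/5)]
3. After y ≥ 2: [(2,3) (5/2,2) (11/2,2) (11,21/5) (11,204/11) (6,19) (2,83/5)]
4. After y ≤ 17: [(2,3) (5/2,2) (11/2,2) (11,21/5) (11,17) (8/3,17) (2,83/5)]
5. Canonical ring: [(2,3) (5/2,2) (11/2,2) (11,21/5) (11,17) (8/3,17) (2,83/5)]

Clipped polygon: [(2,3) (5/2,2) (11/2,2) (11,21/5) (11,17) (8/3,17) (2,83/5)]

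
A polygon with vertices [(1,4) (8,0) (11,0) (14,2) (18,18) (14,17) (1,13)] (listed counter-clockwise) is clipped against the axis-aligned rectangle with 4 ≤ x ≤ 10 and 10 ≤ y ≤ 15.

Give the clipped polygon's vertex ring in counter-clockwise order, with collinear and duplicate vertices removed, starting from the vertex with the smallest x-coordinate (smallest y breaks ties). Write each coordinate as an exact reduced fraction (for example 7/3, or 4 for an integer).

1. After x ≥ 4: [(4,16/7) (8,0) (11,0) (14,2) (18,18) (14,17) (4,181/13)]
2. After x ≤ 10: [(4,16/7) (8,0) (10,0) (10,205/13) (4,181/13)]
3. After y ≥ 10: [(4,10) (10,10) (10,205/13) (4,181/13)]
4. After y ≤ 15: [(4,10) (10,10) (10,15) (15/2,15) (4,181/13)]
5. Canonical ring: [(4,10) (10,10) (10,15) (15/2,15) (4,181/13)]

Clipped polygon: [(4,10) (10,10) (10,15) (15/2,15) (4,181/13)]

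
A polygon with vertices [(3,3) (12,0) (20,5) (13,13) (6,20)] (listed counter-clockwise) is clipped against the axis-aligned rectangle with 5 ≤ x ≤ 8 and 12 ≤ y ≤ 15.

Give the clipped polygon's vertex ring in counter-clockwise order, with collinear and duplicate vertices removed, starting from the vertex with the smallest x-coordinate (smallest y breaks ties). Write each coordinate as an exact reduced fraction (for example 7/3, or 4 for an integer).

Clipped polygon: [(5,12) (8,12) (8,15) (87/17,15) (5,43/3)]

1. After x ≥ 5: [(5,43/3) (5,7/3) (12,0) (20,5) (13,13) (6,20)]
2. After x ≤ 8: [(5,43/3) (5,7/3) (8,4/3) (8,18) (6,20)]
3. After y ≥ 12: [(5,43/3) (5,12) (8,12) (8,18) (6,20)]
4. After y ≤ 15: [(87/17,15) (5,43/3) (5,12) (8,12) (8,15)]
5. Canonical ring: [(5,12) (8,12) (8,15) (87/17,15) (5,43/3)]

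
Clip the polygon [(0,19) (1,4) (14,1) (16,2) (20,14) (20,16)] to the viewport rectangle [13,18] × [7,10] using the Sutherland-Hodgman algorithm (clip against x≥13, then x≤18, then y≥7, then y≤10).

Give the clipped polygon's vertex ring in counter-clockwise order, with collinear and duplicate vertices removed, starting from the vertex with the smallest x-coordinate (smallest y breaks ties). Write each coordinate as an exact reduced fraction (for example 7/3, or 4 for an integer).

Clipped polygon: [(13,7) (53/3,7) (18,8) (18,10) (13,10)]

1. After x ≥ 13: [(13,341/20) (13,16/13) (14,1) (16,2) (20,14) (20,16)]
2. After x ≤ 18: [(18,163/10) (13,341/20) (13,16/13) (14,1) (16,2) (18,8)]
3. After y ≥ 7: [(18,163/10) (13,341/20) (13,7) (53/3,7) (18,8)]
4. After y ≤ 10: [(18,10) (13,10) (13,7) (53/3,7) (18,8)]
5. Canonical ring: [(13,7) (53/3,7) (18,8) (18,10) (13,10)]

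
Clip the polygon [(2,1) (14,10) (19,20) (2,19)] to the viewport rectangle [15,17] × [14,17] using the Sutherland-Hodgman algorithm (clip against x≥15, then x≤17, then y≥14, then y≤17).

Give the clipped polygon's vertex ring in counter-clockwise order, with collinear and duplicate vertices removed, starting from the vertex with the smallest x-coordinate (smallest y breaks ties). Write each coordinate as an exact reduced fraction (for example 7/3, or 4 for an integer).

Clipped polygon: [(15,14) (16,14) (17,16) (17,17) (15,17)]

1. After x ≥ 15: [(15,12) (19,20) (15,336/17)]
2. After x ≤ 17: [(15,12) (17,16) (17,338/17) (15,336/17)]
3. After y ≥ 14: [(15,14) (16,14) (17,16) (17,338/17) (15,336/17)]
4. After y ≤ 17: [(15,17) (15,14) (16,14) (17,16) (17,17)]
5. Canonical ring: [(15,14) (16,14) (17,16) (17,17) (15,17)]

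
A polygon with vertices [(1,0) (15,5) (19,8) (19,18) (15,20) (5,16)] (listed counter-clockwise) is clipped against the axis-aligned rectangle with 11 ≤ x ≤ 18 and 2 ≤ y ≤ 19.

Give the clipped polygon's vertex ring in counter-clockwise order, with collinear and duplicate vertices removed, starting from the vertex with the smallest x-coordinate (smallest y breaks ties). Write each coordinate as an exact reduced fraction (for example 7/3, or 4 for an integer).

Clipped polygon: [(11,25/7) (15,5) (18,29/4) (18,37/2) (17,19) (25/2,19) (11,92/5)]

1. After x ≥ 11: [(11,25/7) (15,5) (19,8) (19,18) (15,20) (11,92/5)]
2. After x ≤ 18: [(11,25/7) (15,5) (18,29/4) (18,37/2) (15,20) (11,92/5)]
3. After y ≥ 2: [(11,25/7) (15,5) (18,29/4) (18,37/2) (15,20) (11,92/5)]
4. After y ≤ 19: [(11,25/7) (15,5) (18,29/4) (18,37/2) (17,19) (25/2,19) (11,92/5)]
5. Canonical ring: [(11,25/7) (15,5) (18,29/4) (18,37/2) (17,19) (25/2,19) (11,92/5)]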